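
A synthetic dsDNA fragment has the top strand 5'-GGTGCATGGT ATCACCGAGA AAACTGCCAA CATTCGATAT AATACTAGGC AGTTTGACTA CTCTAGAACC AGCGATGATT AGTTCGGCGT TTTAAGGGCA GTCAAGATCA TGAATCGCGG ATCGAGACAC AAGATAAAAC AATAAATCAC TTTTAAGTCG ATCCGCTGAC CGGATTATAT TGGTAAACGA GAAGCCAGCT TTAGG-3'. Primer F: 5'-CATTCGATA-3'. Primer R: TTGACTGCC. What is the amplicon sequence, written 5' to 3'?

Forward primer CATTCGATA is found on the top strand at positions 31–39.
Reverse complement of the reverse primer: GGCAGTCAA. This occurs on the top strand at positions 97–105.
The product is the template from position 31 through 105 (75 bp).

5'-CATTCGATATAATACTAGGCAGTTTGACTACTCTAGAACCAGCGATGATTAGTTCGGCGTTTTAAGGGCAGTCAA-3'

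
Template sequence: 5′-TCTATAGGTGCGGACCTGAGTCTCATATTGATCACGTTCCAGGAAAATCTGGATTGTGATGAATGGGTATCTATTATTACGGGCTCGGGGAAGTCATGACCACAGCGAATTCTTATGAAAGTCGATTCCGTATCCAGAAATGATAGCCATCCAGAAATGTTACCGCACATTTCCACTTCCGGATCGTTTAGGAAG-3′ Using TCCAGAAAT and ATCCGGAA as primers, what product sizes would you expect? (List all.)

The forward primer TCCAGAAAT matches the top strand at positions 133–141, 150–158.
The reverse primer's reverse complement is TTCCGGAT, matching at positions 177–184.
Each forward site pairs with the reverse site to give a product ending at position 184: sizes 52, 35 bp.

52 bp, 35 bp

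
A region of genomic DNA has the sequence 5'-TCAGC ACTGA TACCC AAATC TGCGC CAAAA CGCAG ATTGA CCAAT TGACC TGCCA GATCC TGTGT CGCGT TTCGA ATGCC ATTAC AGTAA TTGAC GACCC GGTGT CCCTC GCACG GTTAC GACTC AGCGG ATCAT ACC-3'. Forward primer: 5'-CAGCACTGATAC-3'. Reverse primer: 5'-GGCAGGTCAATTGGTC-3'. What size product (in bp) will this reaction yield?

The forward primer matches the template at positions 2–13.
Reverse complement of the reverse primer: GACCAATTGACCTGCC. This occurs on the top strand at positions 39–54.
Amplicon spans positions 2–54: 53 bp.

53 bp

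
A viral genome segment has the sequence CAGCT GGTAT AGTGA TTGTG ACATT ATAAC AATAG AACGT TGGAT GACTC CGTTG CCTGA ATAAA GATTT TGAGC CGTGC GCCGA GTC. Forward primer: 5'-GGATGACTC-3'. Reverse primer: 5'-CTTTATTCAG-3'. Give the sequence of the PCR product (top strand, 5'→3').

5'-GGATGACTCCGTTGCCTGAATAAAG-3'

Scanning the template, GGATGACTC occurs at positions 42–50; this primer anneals to the bottom strand there with its 3' end pointing downstream.
Reverse complement of the reverse primer: CTGAATAAAG. This occurs on the top strand at positions 57–66.
The product is the template from position 42 through 66 (25 bp).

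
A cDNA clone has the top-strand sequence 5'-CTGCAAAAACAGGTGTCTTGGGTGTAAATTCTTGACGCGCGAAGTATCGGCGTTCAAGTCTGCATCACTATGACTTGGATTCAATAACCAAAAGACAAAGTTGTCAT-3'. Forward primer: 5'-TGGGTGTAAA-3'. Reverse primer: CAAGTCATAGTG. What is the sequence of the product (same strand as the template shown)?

5'-TGGGTGTAAATTCTTGACGCGCGAAGTATCGGCGTTCAAGTCTGCATCACTATGACTTG-3'

The forward primer matches the template at positions 19–28.
The reverse primer's reverse complement is CACTATGACTTG, which matches the template at positions 66–77.
The product is the template from position 19 through 77 (59 bp).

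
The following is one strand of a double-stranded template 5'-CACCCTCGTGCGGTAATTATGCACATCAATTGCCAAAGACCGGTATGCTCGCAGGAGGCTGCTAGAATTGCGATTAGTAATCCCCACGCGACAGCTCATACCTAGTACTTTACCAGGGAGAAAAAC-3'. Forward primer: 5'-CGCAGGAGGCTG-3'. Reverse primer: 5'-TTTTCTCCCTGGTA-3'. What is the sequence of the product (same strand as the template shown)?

5'-CGCAGGAGGCTGCTAGAATTGCGATTAGTAATCCCCACGCGACAGCTCATACCTAGTACTTTACCAGGGAGAAAA-3'

The forward primer matches the template at positions 50–61.
Taking the reverse complement of TTTTCTCCCTGGTA gives TACCAGGGAGAAAA, found at positions 111–124 on the template; the primer anneals here to the top strand with its 3' end pointing upstream.
The product is the template from position 50 through 124 (75 bp).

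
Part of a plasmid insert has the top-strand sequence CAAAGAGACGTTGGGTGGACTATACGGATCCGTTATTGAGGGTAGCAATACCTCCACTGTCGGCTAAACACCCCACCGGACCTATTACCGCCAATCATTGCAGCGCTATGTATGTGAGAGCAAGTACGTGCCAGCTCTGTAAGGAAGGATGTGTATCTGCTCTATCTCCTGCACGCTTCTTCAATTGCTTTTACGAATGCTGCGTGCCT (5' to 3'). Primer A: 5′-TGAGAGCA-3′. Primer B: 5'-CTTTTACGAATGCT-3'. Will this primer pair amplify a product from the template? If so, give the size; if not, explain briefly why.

No product — both primers anneal to the same strand and extend in the same direction.

Primer A (TGAGAGCA) matches the top strand at positions 115–122 (3' end points downstream).
Primer B (CTTTTACGAATGCT) also matches the top strand directly, at positions 188–201 — its reverse complement AGCATTCGTAAAAG is not present.
Both primers anneal to the bottom strand with 3' ends pointing the same way, so neither can prime synthesis back toward the other.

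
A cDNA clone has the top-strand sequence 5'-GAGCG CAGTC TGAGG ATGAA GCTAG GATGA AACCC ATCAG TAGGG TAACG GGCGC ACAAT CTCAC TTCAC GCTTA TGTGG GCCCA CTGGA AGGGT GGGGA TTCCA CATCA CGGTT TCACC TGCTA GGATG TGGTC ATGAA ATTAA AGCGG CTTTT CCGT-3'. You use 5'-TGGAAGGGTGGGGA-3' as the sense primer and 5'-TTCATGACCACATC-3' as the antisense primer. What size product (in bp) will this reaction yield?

54 bp

The forward primer matches the template at positions 87–100.
Reverse complement of the reverse primer: GATGTGGTCATGAA. This occurs on the top strand at positions 127–140.
Product length = (reverse-primer end) − (forward-primer start) + 1 = 140 − 87 + 1 = 54 bp.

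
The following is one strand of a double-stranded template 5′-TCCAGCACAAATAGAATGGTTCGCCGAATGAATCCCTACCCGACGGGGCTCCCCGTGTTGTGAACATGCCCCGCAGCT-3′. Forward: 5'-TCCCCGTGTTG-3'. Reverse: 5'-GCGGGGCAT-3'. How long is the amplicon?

Scanning the template, TCCCCGTGTTG occurs at positions 50–60; this primer anneals to the bottom strand there with its 3' end pointing downstream.
Reverse complement of the reverse primer: ATGCCCCGC. This occurs on the top strand at positions 66–74.
The product runs from position 50 to position 74, so its length is 74 − 50 + 1 = 25 bp.

25 bp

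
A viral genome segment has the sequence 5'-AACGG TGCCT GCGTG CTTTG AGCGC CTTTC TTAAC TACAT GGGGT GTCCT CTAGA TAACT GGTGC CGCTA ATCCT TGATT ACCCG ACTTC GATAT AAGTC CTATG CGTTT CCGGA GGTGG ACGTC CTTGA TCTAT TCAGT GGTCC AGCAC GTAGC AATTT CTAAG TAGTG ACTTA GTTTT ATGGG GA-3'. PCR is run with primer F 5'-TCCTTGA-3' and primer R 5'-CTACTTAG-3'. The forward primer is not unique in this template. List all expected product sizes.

97 bp, 45 bp

The forward primer TCCTTGA matches the top strand at positions 72–78, 124–130.
The reverse primer's reverse complement is CTAAGTAG, matching at positions 161–168.
Each forward site pairs with the reverse site to give a product ending at position 168: sizes 97, 45 bp.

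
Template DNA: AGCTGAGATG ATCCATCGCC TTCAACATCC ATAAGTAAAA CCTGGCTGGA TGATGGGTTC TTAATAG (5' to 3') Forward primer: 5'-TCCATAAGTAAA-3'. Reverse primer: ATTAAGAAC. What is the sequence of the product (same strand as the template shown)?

5'-TCCATAAGTAAAACCTGGCTGGATGATGGGTTCTTAAT-3'

Scanning the template, TCCATAAGTAAA occurs at positions 28–39; this primer anneals to the bottom strand there with its 3' end pointing downstream.
Taking the reverse complement of ATTAAGAAC gives GTTCTTAAT, found at positions 57–65 on the template; the primer anneals here to the top strand with its 3' end pointing upstream.
The product is the template from position 28 through 65 (38 bp).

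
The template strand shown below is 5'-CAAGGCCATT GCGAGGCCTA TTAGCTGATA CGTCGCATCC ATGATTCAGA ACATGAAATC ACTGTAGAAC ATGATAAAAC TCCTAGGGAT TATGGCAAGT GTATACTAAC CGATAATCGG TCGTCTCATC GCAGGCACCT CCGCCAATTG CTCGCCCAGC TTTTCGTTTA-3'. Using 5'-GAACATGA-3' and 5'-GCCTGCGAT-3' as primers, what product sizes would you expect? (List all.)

88 bp, 70 bp

The forward primer GAACATGA matches the top strand at positions 49–56, 67–74.
The reverse primer's reverse complement is ATCGCAGGC, matching at positions 128–136.
Each forward site pairs with the reverse site to give a product ending at position 136: sizes 88, 70 bp.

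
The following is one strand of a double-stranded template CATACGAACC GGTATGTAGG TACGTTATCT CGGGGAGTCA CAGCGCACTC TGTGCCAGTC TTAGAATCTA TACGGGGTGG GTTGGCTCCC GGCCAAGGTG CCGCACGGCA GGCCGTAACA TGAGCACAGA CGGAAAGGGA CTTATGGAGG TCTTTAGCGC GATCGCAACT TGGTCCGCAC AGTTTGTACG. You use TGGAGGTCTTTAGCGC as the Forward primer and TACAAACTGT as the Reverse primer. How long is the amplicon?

Forward primer TGGAGGTCTTTAGCGC is found on the top strand at positions 145–160.
The reverse primer's reverse complement is ACAGTTTGTA, which matches the template at positions 179–188.
Product length = (reverse-primer end) − (forward-primer start) + 1 = 188 − 145 + 1 = 44 bp.

44 bp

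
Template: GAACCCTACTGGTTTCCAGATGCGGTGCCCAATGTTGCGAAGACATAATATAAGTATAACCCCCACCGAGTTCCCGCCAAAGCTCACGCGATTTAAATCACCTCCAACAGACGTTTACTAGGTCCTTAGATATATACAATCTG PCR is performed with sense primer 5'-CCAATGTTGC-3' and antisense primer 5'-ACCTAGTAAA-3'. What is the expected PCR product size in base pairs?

95 bp

Forward primer CCAATGTTGC is found on the top strand at positions 29–38.
The reverse primer's reverse complement is TTTACTAGGT, which matches the template at positions 114–123.
Product length = (reverse-primer end) − (forward-primer start) + 1 = 123 − 29 + 1 = 95 bp.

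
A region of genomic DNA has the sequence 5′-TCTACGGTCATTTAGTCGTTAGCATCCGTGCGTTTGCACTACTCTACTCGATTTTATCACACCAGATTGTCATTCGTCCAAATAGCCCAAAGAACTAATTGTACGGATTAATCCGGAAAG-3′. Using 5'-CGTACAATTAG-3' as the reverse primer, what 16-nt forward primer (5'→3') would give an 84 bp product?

5'-GCATCCGTGCGTTTGC-3'

The reverse primer's reverse complement CTAATTGTACG matches the template at positions 95–105, so the product ends at position 105.
An 84 bp product then starts at position 105 − 84 + 1 = 22.
The forward primer is identical to the top strand there: GCATCCGTGCGTTTGC.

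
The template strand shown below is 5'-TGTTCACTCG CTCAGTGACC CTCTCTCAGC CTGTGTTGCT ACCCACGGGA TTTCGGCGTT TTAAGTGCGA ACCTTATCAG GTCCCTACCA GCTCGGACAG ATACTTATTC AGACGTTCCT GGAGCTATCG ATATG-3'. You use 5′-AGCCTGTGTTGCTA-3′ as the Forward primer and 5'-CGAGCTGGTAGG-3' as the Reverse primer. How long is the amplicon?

68 bp

The forward primer matches the template at positions 28–41.
Reverse complement of the reverse primer: CCTACCAGCTCG. This occurs on the top strand at positions 84–95.
Product length = (reverse-primer end) − (forward-primer start) + 1 = 95 − 28 + 1 = 68 bp.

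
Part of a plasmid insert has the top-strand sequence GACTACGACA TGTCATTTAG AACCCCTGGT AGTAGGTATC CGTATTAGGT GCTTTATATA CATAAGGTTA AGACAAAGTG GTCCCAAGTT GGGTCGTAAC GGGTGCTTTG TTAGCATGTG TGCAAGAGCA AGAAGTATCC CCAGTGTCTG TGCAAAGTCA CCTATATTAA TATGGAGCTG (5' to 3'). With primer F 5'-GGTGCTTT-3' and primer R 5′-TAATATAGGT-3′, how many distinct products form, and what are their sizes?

The forward primer GGTGCTTT matches the top strand at positions 48–55, 102–109.
The reverse primer's reverse complement is ACCTATATTA, matching at positions 160–169.
Each forward site pairs with the reverse site to give a product ending at position 169: sizes 122, 68 bp.

Two products: 122 bp, 68 bp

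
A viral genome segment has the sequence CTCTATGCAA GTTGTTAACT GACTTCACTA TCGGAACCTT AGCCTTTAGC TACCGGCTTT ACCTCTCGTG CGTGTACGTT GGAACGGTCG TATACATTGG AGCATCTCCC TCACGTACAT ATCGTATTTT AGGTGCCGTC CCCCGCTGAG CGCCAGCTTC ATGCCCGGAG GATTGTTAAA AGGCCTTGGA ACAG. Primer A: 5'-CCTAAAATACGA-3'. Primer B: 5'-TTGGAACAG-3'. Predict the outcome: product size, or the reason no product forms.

Primer A (CCTAAAATACGA) has reverse complement TCGTATTTTAGG, which matches the top strand at positions 122–133; primer A anneals to the top strand there with its 3' end pointing upstream toward position 122.
Primer B (TTGGAACAG) matches the top strand directly at positions 186–194; it anneals to the bottom strand with its 3' end pointing downstream toward position 194.
The 3' ends diverge (primer A extends toward position 1, primer B toward position 194), so the primers never converge on a shared product.

No product — the primers' 3' ends point away from each other.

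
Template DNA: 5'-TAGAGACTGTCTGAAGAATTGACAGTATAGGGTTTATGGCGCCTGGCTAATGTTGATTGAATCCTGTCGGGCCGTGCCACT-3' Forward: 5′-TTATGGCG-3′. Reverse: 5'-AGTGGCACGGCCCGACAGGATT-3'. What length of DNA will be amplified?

The forward primer matches the template at positions 34–41.
Reverse complement of the reverse primer: AATCCTGTCGGGCCGTGCCACT. This occurs on the top strand at positions 60–81.
Product length = (reverse-primer end) − (forward-primer start) + 1 = 81 − 34 + 1 = 48 bp.

48 bp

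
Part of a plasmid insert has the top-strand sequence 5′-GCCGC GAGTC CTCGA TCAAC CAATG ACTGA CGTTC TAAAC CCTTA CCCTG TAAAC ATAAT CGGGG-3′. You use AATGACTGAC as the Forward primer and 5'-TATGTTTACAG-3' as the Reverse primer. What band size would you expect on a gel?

Scanning the template, AATGACTGAC occurs at positions 22–31; this primer anneals to the bottom strand there with its 3' end pointing downstream.
The reverse primer's reverse complement is CTGTAAACATA, which matches the template at positions 48–58.
Amplicon spans positions 22–58: 37 bp.

37 bp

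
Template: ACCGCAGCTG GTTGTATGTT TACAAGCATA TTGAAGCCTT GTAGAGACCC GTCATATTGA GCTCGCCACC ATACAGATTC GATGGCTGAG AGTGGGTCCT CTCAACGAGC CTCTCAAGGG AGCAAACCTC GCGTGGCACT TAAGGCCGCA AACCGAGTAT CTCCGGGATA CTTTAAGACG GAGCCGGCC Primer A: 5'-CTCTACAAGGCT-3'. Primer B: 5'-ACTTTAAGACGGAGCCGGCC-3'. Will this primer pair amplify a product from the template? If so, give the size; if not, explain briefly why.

No product — the primers' 3' ends point away from each other.

Primer A (CTCTACAAGGCT) has reverse complement AGCCTTGTAGAG, which matches the top strand at positions 35–46; primer A anneals to the top strand there with its 3' end pointing upstream toward position 35.
Primer B (ACTTTAAGACGGAGCCGGCC) matches the top strand directly at positions 170–189; it anneals to the bottom strand with its 3' end pointing downstream toward position 189.
The 3' ends diverge (primer A extends toward position 1, primer B toward position 189), so the primers never converge on a shared product.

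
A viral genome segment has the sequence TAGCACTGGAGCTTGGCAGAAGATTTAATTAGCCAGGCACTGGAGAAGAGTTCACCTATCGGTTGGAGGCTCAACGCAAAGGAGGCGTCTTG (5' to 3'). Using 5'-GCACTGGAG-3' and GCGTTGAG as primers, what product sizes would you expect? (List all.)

The forward primer GCACTGGAG matches the top strand at positions 3–11, 37–45.
The reverse primer's reverse complement is CTCAACGC, matching at positions 70–77.
Each forward site pairs with the reverse site to give a product ending at position 77: sizes 75, 41 bp.

75 bp, 41 bp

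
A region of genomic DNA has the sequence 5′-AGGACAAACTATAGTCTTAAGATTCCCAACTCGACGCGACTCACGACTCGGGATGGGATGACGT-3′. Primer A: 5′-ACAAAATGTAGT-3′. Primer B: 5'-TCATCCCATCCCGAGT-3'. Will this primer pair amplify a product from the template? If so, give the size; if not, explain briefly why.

No product — primer A has no binding site in the template.

Primer A (ACAAAATGTAGT) does not match the top strand, and its reverse complement ACTACATTTTGT does not match either.
With no annealing site for primer A, no amplification occurs.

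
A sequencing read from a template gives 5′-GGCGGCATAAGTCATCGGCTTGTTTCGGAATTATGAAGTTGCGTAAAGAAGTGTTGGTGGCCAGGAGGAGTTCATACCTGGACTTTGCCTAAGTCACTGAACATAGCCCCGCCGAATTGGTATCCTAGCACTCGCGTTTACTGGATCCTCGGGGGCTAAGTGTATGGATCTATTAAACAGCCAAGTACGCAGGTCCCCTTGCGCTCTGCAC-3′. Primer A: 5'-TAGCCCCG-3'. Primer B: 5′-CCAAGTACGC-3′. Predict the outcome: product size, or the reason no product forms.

Primer A (TAGCCCCG) matches the top strand at positions 104–111 (3' end points downstream).
Primer B (CCAAGTACGC) also matches the top strand directly, at positions 181–190 — its reverse complement GCGTACTTGG is not present.
Both primers anneal to the bottom strand with 3' ends pointing the same way, so neither can prime synthesis back toward the other.

No product — both primers anneal to the same strand and extend in the same direction.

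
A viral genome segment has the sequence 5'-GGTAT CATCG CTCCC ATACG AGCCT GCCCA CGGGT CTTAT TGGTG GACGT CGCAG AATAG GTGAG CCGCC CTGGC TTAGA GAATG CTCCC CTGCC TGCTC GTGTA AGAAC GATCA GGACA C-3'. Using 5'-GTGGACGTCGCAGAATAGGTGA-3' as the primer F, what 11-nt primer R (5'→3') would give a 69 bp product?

5'-CGTTCTTACAC-3'

The forward primer binds at positions 43–64, so a 69 bp product ends at position 43 + 69 − 1 = 111.
The reverse primer anneals to the top strand over positions 101–111, i.e. to GTGTAAGAACG.
Its sequence written 5'→3' is the reverse complement: CGTTCTTACAC.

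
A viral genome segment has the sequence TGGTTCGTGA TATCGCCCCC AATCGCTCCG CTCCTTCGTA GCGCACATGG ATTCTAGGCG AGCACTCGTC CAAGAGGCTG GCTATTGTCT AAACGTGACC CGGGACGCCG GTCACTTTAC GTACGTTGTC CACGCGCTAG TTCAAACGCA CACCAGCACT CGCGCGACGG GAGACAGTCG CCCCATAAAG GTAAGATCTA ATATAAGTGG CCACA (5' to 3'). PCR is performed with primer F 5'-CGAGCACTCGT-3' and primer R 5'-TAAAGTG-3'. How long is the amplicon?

61 bp

Scanning the template, CGAGCACTCGT occurs at positions 59–69; this primer anneals to the bottom strand there with its 3' end pointing downstream.
The reverse primer's reverse complement is CACTTTA, which matches the template at positions 113–119.
The product runs from position 59 to position 119, so its length is 119 − 59 + 1 = 61 bp.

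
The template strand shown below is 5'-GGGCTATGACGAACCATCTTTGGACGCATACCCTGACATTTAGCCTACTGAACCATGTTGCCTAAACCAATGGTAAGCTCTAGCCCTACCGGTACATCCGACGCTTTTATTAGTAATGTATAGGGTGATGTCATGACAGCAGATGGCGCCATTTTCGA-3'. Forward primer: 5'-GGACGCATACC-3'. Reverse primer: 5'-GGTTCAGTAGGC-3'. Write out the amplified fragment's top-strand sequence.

5'-GGACGCATACCCTGACATTTAGCCTACTGAACC-3'

Forward primer GGACGCATACC is found on the top strand at positions 22–32.
Reverse complement of the reverse primer: GCCTACTGAACC. This occurs on the top strand at positions 43–54.
The product is the template from position 22 through 54 (33 bp).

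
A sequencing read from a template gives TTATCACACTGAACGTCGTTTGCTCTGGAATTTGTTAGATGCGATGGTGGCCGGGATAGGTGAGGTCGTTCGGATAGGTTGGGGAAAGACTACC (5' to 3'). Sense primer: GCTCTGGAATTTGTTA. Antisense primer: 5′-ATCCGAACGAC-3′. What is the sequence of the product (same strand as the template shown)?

The forward primer matches the template at positions 22–37.
Reverse complement of the reverse primer: GTCGTTCGGAT. This occurs on the top strand at positions 65–75.
The product is the template from position 22 through 75 (54 bp).

5'-GCTCTGGAATTTGTTAGATGCGATGGTGGCCGGGATAGGTGAGGTCGTTCGGAT-3'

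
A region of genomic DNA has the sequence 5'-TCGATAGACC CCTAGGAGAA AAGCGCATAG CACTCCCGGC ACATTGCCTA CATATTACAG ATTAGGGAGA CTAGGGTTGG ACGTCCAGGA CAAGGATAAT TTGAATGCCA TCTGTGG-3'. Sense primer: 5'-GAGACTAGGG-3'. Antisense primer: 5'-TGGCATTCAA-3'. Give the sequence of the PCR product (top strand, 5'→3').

5'-GAGACTAGGGTTGGACGTCCAGGACAAGGATAATTTGAATGCCA-3'

Forward primer GAGACTAGGG is found on the top strand at positions 67–76.
The reverse primer's reverse complement is TTGAATGCCA, which matches the template at positions 101–110.
The product is the template from position 67 through 110 (44 bp).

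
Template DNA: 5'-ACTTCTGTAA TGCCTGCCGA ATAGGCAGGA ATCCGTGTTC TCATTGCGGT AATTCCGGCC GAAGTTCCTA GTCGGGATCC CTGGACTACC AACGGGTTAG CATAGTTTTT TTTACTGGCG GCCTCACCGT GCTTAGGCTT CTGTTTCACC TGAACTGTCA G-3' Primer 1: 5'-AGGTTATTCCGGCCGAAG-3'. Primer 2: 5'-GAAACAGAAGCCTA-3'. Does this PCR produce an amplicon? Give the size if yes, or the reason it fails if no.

Primer 1 (AGGTTATTCCGGCCGAAG) does not match the top strand, and its reverse complement CTTCGGCCGGAATAACCT does not match either.
With no annealing site for primer 1, no amplification occurs.

No product — primer 1 has no binding site in the template.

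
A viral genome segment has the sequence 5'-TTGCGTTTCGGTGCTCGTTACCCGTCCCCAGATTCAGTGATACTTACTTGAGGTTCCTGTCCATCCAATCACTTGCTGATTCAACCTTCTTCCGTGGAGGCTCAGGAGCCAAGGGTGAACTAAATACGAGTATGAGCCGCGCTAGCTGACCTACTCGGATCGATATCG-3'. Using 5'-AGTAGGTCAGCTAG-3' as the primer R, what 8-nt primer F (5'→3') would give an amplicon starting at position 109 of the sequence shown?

5'-CCAAGGGT-3'

The reverse primer's reverse complement CTAGCTGACCTACT matches the template at positions 142–155; the product starts at position 109.
The forward primer is identical to the top strand over positions 109–116: CCAAGGGT.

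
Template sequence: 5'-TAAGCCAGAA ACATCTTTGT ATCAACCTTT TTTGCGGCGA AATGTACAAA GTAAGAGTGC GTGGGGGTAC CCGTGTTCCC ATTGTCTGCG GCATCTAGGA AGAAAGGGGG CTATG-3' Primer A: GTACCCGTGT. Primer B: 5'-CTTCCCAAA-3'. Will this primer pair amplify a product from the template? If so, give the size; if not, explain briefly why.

No product — primer B has no binding site in the template.

Primer B (CTTCCCAAA) does not match the top strand, and its reverse complement TTTGGGAAG does not match either.
With no annealing site for primer B, no amplification occurs.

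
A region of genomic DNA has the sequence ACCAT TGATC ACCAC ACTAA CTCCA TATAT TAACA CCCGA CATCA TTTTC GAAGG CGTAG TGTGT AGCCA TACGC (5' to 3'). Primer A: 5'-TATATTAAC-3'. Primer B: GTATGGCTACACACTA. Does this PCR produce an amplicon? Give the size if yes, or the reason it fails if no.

Primer A (TATATTAAC) matches the top strand at positions 26–34; it acts as a forward primer.
Primer B's reverse complement is TAGTGTGTAGCCATAC, matching the top strand at positions 58–73; it acts as a reverse primer.
The 3' ends face each other across positions 26–73, giving a 48 bp product.

Yes — a 48 bp product.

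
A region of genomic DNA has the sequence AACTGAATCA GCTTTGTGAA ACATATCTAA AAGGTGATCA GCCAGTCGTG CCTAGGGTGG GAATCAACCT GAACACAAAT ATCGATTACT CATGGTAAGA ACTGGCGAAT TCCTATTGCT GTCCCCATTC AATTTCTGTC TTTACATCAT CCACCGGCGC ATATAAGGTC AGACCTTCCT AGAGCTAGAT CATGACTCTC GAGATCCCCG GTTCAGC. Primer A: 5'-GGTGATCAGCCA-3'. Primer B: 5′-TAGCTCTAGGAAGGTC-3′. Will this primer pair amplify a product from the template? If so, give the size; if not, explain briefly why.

Yes — a 155 bp product.

Primer A (GGTGATCAGCCA) matches the top strand at positions 33–44; it acts as a forward primer.
Primer B's reverse complement is GACCTTCCTAGAGCTA, matching the top strand at positions 172–187; it acts as a reverse primer.
The 3' ends face each other across positions 33–187, giving a 155 bp product.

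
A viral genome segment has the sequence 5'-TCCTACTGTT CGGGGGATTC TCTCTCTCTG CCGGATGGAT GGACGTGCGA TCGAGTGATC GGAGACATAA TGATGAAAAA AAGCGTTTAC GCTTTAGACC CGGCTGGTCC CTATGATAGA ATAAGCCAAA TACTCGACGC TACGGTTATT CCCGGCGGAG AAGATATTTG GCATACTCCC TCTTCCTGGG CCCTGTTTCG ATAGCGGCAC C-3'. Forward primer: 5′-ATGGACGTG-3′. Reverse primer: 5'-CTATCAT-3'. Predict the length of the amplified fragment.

81 bp

The forward primer matches the template at positions 39–47.
The reverse primer's reverse complement is ATGATAG, which matches the template at positions 113–119.
Amplicon spans positions 39–119: 81 bp.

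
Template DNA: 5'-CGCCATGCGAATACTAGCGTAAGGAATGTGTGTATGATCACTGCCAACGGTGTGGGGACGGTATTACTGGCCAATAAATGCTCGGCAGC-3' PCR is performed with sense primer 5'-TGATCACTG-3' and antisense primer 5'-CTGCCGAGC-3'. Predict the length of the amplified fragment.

The forward primer matches the template at positions 35–43.
The reverse primer's reverse complement is GCTCGGCAG, which matches the template at positions 80–88.
The product runs from position 35 to position 88, so its length is 88 − 35 + 1 = 54 bp.

54 bp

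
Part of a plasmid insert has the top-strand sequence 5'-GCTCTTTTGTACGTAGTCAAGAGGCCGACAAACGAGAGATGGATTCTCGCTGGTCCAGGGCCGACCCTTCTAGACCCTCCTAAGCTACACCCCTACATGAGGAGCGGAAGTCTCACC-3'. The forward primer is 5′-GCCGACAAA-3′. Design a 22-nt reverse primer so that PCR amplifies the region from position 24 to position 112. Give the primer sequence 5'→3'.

5'-GACTTCCGCTCCTCATGTAGGG-3'

The product's 3' end on the top strand is position 112.
The reverse primer anneals to the top strand over positions 91–112, i.e. to CCCTACATGAGGAGCGGAAGTC.
Its sequence written 5'→3' is the reverse complement: GACTTCCGCTCCTCATGTAGGG.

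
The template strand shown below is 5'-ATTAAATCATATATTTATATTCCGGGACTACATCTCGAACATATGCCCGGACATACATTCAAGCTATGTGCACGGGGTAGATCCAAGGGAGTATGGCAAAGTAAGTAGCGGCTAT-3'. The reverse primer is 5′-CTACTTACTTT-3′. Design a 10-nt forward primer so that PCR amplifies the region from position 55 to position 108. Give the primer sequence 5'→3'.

The reverse primer's reverse complement AAAGTAAGTAG matches the template at positions 98–108; the product starts at position 55.
The forward primer is identical to the top strand over positions 55–64: ACATTCAAGC.

5'-ACATTCAAGC-3'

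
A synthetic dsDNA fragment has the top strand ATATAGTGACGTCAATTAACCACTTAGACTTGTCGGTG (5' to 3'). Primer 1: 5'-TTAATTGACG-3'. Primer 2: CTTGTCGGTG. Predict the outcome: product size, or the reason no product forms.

Primer 1 (TTAATTGACG) has reverse complement CGTCAATTAA, which matches the top strand at positions 10–19; primer 1 anneals to the top strand there with its 3' end pointing upstream toward position 10.
Primer 2 (CTTGTCGGTG) matches the top strand directly at positions 29–38; it anneals to the bottom strand with its 3' end pointing downstream toward position 38.
The 3' ends diverge (primer 1 extends toward position 1, primer 2 toward position 38), so the primers never converge on a shared product.

No product — the primers' 3' ends point away from each other.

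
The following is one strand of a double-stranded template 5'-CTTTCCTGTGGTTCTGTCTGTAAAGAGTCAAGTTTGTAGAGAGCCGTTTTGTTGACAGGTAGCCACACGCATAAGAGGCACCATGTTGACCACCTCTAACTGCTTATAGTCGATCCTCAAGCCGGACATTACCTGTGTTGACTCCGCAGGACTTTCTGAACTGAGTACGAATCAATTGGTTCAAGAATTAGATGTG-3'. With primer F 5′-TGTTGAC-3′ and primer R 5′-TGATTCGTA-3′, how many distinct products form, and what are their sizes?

Three products: 125 bp, 91 bp, 39 bp

The forward primer TGTTGAC matches the top strand at positions 50–56, 84–90, 136–142.
The reverse primer's reverse complement is TACGAATCA, matching at positions 166–174.
Each forward site pairs with the reverse site to give a product ending at position 174: sizes 125, 91, 39 bp.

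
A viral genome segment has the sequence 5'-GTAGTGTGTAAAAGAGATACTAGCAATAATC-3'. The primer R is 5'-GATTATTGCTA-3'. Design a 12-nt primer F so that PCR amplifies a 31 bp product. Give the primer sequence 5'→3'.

5'-GTAGTGTGTAAA-3'

The reverse primer's reverse complement TAGCAATAATC matches the template at positions 21–31, so the product ends at position 31.
A 31 bp product then starts at position 31 − 31 + 1 = 1.
The forward primer is identical to the top strand there: GTAGTGTGTAAA.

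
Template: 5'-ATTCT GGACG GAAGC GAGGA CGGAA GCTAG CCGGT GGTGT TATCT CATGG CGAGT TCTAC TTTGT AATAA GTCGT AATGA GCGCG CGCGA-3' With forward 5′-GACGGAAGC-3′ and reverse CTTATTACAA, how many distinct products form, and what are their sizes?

Two products: 65 bp, 53 bp

The forward primer GACGGAAGC matches the top strand at positions 7–15, 19–27.
The reverse primer's reverse complement is TTGTAATAAG, matching at positions 62–71.
Each forward site pairs with the reverse site to give a product ending at position 71: sizes 65, 53 bp.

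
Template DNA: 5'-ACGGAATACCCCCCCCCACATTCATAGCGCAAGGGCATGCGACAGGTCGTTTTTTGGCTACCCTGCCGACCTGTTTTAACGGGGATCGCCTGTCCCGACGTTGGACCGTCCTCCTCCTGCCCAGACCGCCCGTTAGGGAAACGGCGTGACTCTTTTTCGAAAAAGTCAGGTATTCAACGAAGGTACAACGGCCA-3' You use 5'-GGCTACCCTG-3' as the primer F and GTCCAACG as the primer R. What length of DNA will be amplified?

Scanning the template, GGCTACCCTG occurs at positions 56–65; this primer anneals to the bottom strand there with its 3' end pointing downstream.
The reverse primer's reverse complement is CGTTGGAC, which matches the template at positions 99–106.
Product length = (reverse-primer end) − (forward-primer start) + 1 = 106 − 56 + 1 = 51 bp.

51 bp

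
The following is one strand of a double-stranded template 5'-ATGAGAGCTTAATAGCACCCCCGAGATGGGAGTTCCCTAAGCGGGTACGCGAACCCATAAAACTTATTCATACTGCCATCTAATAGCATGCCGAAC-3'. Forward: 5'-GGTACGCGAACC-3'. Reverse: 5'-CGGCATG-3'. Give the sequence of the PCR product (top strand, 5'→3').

Scanning the template, GGTACGCGAACC occurs at positions 44–55; this primer anneals to the bottom strand there with its 3' end pointing downstream.
The reverse primer's reverse complement is CATGCCG, which matches the template at positions 87–93.
The product is the template from position 44 through 93 (50 bp).

5'-GGTACGCGAACCCATAAAACTTATTCATACTGCCATCTAATAGCATGCCG-3'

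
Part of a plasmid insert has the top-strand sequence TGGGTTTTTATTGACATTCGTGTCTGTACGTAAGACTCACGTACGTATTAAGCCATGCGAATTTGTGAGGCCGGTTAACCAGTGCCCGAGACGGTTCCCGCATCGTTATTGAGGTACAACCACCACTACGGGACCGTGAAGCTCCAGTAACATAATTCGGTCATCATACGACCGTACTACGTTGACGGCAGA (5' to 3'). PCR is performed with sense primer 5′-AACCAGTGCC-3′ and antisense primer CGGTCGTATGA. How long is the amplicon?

98 bp

Scanning the template, AACCAGTGCC occurs at positions 77–86; this primer anneals to the bottom strand there with its 3' end pointing downstream.
The reverse primer's reverse complement is TCATACGACCG, which matches the template at positions 164–174.
Product length = (reverse-primer end) − (forward-primer start) + 1 = 174 − 77 + 1 = 98 bp.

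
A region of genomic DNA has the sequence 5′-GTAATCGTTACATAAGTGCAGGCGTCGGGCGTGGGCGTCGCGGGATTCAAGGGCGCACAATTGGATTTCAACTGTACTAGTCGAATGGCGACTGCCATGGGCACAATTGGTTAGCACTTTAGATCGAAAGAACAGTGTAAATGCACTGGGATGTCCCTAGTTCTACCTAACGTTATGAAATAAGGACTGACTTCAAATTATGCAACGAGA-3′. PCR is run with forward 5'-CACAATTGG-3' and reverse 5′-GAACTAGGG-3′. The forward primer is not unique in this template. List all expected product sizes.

The forward primer CACAATTGG matches the top strand at positions 56–64, 102–110.
The reverse primer's reverse complement is CCCTAGTTC, matching at positions 155–163.
Each forward site pairs with the reverse site to give a product ending at position 163: sizes 108, 62 bp.

108 bp, 62 bp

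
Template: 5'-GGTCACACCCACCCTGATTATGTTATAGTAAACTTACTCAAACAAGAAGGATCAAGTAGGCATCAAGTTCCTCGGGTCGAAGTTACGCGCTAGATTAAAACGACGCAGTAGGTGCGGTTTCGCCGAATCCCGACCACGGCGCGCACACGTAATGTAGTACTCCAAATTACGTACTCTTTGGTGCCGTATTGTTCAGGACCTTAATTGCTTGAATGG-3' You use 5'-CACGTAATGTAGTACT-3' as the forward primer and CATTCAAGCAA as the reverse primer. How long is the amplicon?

Forward primer CACGTAATGTAGTACT is found on the top strand at positions 146–161.
The reverse primer's reverse complement is TTGCTTGAATG, which matches the template at positions 205–215.
Product length = (reverse-primer end) − (forward-primer start) + 1 = 215 − 146 + 1 = 70 bp.

70 bp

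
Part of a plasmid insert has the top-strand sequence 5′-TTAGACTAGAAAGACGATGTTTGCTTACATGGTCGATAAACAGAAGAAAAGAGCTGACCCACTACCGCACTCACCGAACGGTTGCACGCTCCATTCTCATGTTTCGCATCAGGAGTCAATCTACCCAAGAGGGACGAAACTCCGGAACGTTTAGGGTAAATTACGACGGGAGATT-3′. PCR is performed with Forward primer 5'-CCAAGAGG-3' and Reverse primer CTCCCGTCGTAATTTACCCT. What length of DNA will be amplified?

The forward primer matches the template at positions 125–132.
The reverse primer's reverse complement is AGGGTAAATTACGACGGGAG, which matches the template at positions 153–172.
Product length = (reverse-primer end) − (forward-primer start) + 1 = 172 − 125 + 1 = 48 bp.

48 bp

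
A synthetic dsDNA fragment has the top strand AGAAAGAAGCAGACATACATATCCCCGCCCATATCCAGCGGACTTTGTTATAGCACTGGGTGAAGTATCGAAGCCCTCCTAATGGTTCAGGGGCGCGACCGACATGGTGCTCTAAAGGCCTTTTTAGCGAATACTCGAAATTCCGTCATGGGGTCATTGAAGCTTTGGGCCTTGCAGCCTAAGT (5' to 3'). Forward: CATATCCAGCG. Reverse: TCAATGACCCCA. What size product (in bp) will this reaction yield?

Scanning the template, CATATCCAGCG occurs at positions 30–40; this primer anneals to the bottom strand there with its 3' end pointing downstream.
Taking the reverse complement of TCAATGACCCCA gives TGGGGTCATTGA, found at positions 149–160 on the template; the primer anneals here to the top strand with its 3' end pointing upstream.
The product runs from position 30 to position 160, so its length is 160 − 30 + 1 = 131 bp.

131 bp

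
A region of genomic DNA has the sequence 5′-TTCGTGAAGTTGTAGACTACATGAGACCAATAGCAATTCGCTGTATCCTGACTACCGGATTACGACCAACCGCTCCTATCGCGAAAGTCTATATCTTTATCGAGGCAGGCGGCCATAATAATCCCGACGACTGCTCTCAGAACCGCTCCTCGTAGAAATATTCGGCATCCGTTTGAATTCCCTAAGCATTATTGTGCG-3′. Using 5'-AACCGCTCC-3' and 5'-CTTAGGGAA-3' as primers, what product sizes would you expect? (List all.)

The forward primer AACCGCTCC matches the top strand at positions 68–76, 141–149.
The reverse primer's reverse complement is TTCCCTAAG, matching at positions 178–186.
Each forward site pairs with the reverse site to give a product ending at position 186: sizes 119, 46 bp.

119 bp, 46 bp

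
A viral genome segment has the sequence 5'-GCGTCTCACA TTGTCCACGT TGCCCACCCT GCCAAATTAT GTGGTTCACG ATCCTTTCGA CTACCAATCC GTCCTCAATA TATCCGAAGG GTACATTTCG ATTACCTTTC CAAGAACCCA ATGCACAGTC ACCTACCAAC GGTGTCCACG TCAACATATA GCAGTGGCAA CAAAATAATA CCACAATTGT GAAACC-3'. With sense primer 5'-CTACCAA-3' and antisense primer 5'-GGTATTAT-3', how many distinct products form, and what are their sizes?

Two products: 122 bp, 50 bp

The forward primer CTACCAA matches the top strand at positions 61–67, 133–139.
The reverse primer's reverse complement is ATAATACC, matching at positions 175–182.
Each forward site pairs with the reverse site to give a product ending at position 182: sizes 122, 50 bp.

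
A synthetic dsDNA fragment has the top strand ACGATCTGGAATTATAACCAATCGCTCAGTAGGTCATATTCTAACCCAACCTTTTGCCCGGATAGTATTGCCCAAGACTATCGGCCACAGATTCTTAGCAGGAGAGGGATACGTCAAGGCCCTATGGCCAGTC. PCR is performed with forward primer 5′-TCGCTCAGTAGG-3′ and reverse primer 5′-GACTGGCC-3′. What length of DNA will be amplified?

Forward primer TCGCTCAGTAGG is found on the top strand at positions 22–33.
The reverse primer's reverse complement is GGCCAGTC, which matches the template at positions 126–133.
Product length = (reverse-primer end) − (forward-primer start) + 1 = 133 − 22 + 1 = 112 bp.

112 bp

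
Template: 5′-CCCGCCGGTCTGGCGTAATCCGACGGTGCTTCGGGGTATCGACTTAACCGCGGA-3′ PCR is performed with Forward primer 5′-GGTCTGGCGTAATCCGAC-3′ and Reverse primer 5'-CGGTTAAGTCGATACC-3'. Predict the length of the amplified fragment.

44 bp

The forward primer matches the template at positions 7–24.
The reverse primer's reverse complement is GGTATCGACTTAACCG, which matches the template at positions 35–50.
The product runs from position 7 to position 50, so its length is 50 − 7 + 1 = 44 bp.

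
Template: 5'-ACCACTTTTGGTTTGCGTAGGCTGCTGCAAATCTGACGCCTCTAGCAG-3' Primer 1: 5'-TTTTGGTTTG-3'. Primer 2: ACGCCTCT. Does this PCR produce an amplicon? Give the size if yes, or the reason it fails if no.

Primer 1 (TTTTGGTTTG) matches the top strand at positions 6–15 (3' end points downstream).
Primer 2 (ACGCCTCT) also matches the top strand directly, at positions 36–43 — its reverse complement AGAGGCGT is not present.
Both primers anneal to the bottom strand with 3' ends pointing the same way, so neither can prime synthesis back toward the other.

No product — both primers anneal to the same strand and extend in the same direction.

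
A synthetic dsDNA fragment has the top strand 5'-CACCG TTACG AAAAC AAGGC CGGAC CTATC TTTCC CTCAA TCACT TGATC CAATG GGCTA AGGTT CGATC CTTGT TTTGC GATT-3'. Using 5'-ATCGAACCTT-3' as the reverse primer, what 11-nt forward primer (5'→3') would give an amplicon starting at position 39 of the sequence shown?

The reverse primer's reverse complement AAGGTTCGAT matches the template at positions 60–69; the product starts at position 39.
The forward primer is identical to the top strand over positions 39–49: AATCACTTGAT.

5'-AATCACTTGAT-3'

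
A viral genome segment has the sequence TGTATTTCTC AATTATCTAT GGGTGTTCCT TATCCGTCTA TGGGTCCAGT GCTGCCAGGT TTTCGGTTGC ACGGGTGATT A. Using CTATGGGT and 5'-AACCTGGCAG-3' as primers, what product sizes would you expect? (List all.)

The forward primer CTATGGGT matches the top strand at positions 17–24, 38–45.
The reverse primer's reverse complement is CTGCCAGGTT, matching at positions 52–61.
Each forward site pairs with the reverse site to give a product ending at position 61: sizes 45, 24 bp.

45 bp, 24 bp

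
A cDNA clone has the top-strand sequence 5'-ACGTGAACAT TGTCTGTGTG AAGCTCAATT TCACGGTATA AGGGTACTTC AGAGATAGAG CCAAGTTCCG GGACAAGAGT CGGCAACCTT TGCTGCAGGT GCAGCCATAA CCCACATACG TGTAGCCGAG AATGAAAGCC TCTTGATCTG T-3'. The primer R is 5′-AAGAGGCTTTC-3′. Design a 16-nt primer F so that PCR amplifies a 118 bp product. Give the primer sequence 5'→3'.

5'-AATTTCACGGTATAAG-3'

The reverse primer's reverse complement GAAAGCCTCTT matches the template at positions 134–144, so the product ends at position 144.
A 118 bp product then starts at position 144 − 118 + 1 = 27.
The forward primer is identical to the top strand there: AATTTCACGGTATAAG.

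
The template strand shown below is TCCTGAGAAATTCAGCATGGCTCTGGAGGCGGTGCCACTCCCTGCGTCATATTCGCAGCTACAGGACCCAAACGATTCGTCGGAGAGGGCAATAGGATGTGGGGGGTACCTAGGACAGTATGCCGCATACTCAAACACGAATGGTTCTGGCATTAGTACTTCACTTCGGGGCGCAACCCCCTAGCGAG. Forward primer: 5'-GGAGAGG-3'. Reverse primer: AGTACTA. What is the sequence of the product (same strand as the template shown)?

5'-GGAGAGGGCAATAGGATGTGGGGGGTACCTAGGACAGTATGCCGCATACTCAAACACGAATGGTTCTGGCATTAGTACT-3'

Scanning the template, GGAGAGG occurs at positions 82–88; this primer anneals to the bottom strand there with its 3' end pointing downstream.
Taking the reverse complement of AGTACTA gives TAGTACT, found at positions 154–160 on the template; the primer anneals here to the top strand with its 3' end pointing upstream.
The product is the template from position 82 through 160 (79 bp).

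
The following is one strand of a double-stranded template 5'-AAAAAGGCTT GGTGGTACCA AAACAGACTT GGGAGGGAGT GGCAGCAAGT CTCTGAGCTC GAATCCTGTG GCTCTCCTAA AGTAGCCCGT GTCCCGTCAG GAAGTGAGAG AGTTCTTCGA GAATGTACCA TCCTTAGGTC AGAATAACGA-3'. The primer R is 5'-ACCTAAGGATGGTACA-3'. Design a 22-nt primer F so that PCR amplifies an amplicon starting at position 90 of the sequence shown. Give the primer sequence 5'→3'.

5'-TGTCCCGTCAGGAAGTGAGAGA-3'

The reverse primer's reverse complement TGTACCATCCTTAGGT matches the template at positions 124–139; the product starts at position 90.
The forward primer is identical to the top strand over positions 90–111: TGTCCCGTCAGGAAGTGAGAGA.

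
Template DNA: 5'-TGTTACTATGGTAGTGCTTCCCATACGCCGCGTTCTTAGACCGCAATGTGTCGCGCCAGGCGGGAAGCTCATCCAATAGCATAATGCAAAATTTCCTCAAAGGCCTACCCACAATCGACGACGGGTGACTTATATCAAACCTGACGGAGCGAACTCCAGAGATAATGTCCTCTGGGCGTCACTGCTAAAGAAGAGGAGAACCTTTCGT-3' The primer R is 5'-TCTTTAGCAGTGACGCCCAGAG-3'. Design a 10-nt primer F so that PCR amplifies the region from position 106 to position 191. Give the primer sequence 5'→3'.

5'-TACCCACAAT-3'

The reverse primer's reverse complement CTCTGGGCGTCACTGCTAAAGA matches the template at positions 170–191; the product starts at position 106.
The forward primer is identical to the top strand over positions 106–115: TACCCACAAT.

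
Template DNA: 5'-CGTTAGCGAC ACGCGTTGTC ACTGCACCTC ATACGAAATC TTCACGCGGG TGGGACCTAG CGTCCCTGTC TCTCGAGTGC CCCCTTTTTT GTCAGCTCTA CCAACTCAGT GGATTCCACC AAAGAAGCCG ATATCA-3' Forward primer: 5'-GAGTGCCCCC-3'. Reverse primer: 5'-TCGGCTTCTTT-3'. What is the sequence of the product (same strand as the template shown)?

5'-GAGTGCCCCCTTTTTTGTCAGCTCTACCAACTCAGTGGATTCCACCAAAGAAGCCGA-3'

The forward primer matches the template at positions 75–84.
Reverse complement of the reverse primer: AAAGAAGCCGA. This occurs on the top strand at positions 121–131.
The product is the template from position 75 through 131 (57 bp).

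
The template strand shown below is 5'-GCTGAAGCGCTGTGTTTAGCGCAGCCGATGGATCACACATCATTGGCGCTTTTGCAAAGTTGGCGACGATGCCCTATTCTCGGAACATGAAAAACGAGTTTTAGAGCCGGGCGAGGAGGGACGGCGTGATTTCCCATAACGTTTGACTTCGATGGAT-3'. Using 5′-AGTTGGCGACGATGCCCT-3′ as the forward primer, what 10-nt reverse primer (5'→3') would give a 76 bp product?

5'-GAAATCACGC-3'

The forward primer binds at positions 58–75, so a 76 bp product ends at position 58 + 76 − 1 = 133.
The reverse primer anneals to the top strand over positions 124–133, i.e. to GCGTGATTTC.
Its sequence written 5'→3' is the reverse complement: GAAATCACGC.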